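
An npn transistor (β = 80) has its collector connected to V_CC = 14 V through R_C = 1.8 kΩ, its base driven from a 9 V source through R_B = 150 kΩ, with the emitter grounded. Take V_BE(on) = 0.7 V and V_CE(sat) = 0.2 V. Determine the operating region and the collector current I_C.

active; I_C ≈ 4.4 mA

Assume active. Base-emitter loop: I_B = (V_BB − V_BE)/R_B = (9 − 0.7)/150 = 0.0553 mA.
I_C = β·I_B = 80×0.0553 = 4.43 mA.
V_CE = V_CC − I_C·R_C = 14 − 4.43×1.8 = 6.03 V > V_CE(sat), so the active-region assumption holds.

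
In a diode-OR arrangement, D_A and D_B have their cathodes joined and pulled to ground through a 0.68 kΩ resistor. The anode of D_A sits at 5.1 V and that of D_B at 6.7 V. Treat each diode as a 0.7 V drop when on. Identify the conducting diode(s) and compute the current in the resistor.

Only D_B conducts; I_R ≈ 8.8 mA

Assume both conduct. Then node N would need to be at both 5.1−0.7 = 4.4 V and 6.7−0.7 = 6 V, which is impossible.
Assume only D_B conducts: V_N = 6.7 − 0.7 = 6 V, so I_R = 6/0.68 = 8.82 mA.
Check D_A: its anode-to-cathode voltage is 5.1 − 6 = -0.9 V < 0.7 V, so it is off. The assumption is consistent.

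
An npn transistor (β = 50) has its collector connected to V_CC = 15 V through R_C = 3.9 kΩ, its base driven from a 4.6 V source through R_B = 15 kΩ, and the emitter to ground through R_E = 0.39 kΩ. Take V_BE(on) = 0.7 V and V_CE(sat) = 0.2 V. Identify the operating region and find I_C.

Assume active: I_B = (4.6 − 0.7)/(15 + 51×0.39) = 0.112 mA, I_C = β·I_B = 5.59 mA.
Then V_CE = 15 − 5.59×3.9 − 5.7×0.39 = -9.02 V < 0.2 V — the active assumption fails.
Re-solve with V_CE = 0.2 V. KCL at the emitter: V_E/R_E = (V_BB−0.7−V_E)/R_B + (V_CC−0.2−V_E)/R_C, giving V_E = 1.4 V.
I_C = (V_CC − 0.2 − V_E)/R_C = (14.8 − 1.4)/3.9 = 3.43 mA.
Check: I_B = (3.9 − 1.4)/15 = 0.166 mA, and β·I_B = 8.32 mA > I_C, confirming saturation.

saturation; I_C ≈ 3.4 mA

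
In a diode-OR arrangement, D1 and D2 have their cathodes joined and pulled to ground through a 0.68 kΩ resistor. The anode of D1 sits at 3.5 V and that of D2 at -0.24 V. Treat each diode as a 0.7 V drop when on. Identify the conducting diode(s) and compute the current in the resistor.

Assume both conduct. Then node N would need to be at both 3.5−0.7 = 2.8 V and -0.24−0.7 = -0.94 V, which is impossible.
Assume only D1 conducts: V_N = 3.5 − 0.7 = 2.8 V, so I_R = 2.8/0.68 = 4.12 mA.
Check D2: its anode-to-cathode voltage is -0.24 − 2.8 = -3.04 V < 0.7 V, so it is off. The assumption is consistent.

Only D1 conducts; I_R ≈ 4.1 mA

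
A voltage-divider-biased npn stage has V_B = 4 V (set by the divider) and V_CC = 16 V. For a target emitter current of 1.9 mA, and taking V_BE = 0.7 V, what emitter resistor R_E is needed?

V_E = V_B − V_BE = 4 − 0.7 = 3.3 V.
R_E = V_E / I_E = 3.3 / 1.9 = 1.74 kΩ.

R_E ≈ 1.7 kΩ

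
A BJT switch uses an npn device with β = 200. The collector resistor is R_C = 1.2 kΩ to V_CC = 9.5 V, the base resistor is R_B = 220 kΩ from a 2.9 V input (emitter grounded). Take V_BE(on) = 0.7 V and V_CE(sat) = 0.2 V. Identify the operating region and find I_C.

active; I_C ≈ 2 mA

Assume active. Base-emitter loop: I_B = (V_BB − V_BE)/R_B = (2.9 − 0.7)/220 = 0.01 mA.
I_C = β·I_B = 200×0.01 = 2 mA.
V_CE = V_CC − I_C·R_C = 9.5 − 2×1.2 = 7.1 V > V_CE(sat), so the active-region assumption holds.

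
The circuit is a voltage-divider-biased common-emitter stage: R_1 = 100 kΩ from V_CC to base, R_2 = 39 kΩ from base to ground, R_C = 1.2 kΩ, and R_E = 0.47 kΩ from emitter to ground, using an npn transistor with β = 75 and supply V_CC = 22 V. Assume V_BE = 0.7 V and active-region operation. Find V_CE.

Thevenize the base divider: V_Th = V_CC·R_2/(R_1+R_2) = 22×39/139 = 6.17 V, R_Th = R_1‖R_2 = 28.1 kΩ.
Base-emitter loop: V_Th = I_B·R_Th + V_BE + (β+1)I_B·R_E, so I_B = (6.17 − 0.7) / (28.1 + 76×0.47) = 0.0858 mA.
I_C = β·I_B = 75×0.0858 = 6.44 mA, and I_E = (β+1)I_B = 6.52 mA.
V_CE = V_CC − I_C·R_C − I_E·R_E = 22 − 6.44×1.2 − 6.52×0.47 = 11.2 V.
V_CE = 11.2 V > 0.2 V confirms active-region operation.

V_CE ≈ 11 V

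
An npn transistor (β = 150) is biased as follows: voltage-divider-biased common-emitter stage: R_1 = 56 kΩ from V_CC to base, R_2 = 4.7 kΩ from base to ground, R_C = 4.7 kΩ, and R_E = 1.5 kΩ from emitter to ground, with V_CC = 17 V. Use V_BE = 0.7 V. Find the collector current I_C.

Thevenize the base divider: V_Th = V_CC·R_2/(R_1+R_2) = 17×4.7/60.7 = 1.32 V, R_Th = R_1‖R_2 = 4.34 kΩ.
Base-emitter loop: V_Th = I_B·R_Th + V_BE + (β+1)I_B·R_E, so I_B = (1.32 − 0.7) / (4.34 + 151×1.5) = 0.00267 mA.
I_C = β·I_B = 150×0.00267 = 0.4 mA, and I_E = (β+1)I_B = 0.403 mA.
V_CE = V_CC − I_C·R_C − I_E·R_E = 17 − 0.4×4.7 − 0.403×1.5 = 14.5 V.
V_CE = 14.5 V > 0.2 V confirms active-region operation.

I_C ≈ 0.4 mA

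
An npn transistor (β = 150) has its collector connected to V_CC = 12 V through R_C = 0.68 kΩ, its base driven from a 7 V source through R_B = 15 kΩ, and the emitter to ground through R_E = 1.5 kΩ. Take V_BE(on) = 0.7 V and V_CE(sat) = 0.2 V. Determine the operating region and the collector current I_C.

Assume active. Base-emitter loop: I_B = (V_BB − V_BE)/(R_B + (β+1)R_E) = (7 − 0.7)/(15 + 151×1.5) = 0.0261 mA.
I_C = β·I_B = 150×0.0261 = 3.91 mA.
V_CE = V_CC − I_C·R_C − I_E·R_E = 12 − 3.91×0.68 − 3.94×1.5 = 3.43 V > V_CE(sat), so the active-region assumption holds.

active; I_C ≈ 3.9 mA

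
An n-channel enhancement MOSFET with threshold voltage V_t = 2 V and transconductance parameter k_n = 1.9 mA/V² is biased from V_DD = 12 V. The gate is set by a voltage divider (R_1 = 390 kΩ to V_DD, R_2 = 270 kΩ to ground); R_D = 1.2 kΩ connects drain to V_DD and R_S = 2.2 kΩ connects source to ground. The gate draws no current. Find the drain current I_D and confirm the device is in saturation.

V_G = V_DD·R_2/(R_1+R_2) = 12×270/660 = 4.91 V.
Assume saturation: I_D = (k_n/2)(V_GS − V_t)² with V_GS = V_G − I_D·R_S = 4.91 − 2.2·I_D.
Substituting gives 4.6·I_D² − 13.2·I_D + 8.04 = 0, with roots I_D = 0.884 or 1.98 mA.
The root I_D = 1.98 mA gives V_GS = 0.557 V ≤ V_t, so take I_D = 0.884 mA.
Then V_GS = 2.96 V and V_DS = V_DD − I_D(R_D+R_S) = 12 − 0.884×3.4 = 8.99 V.
Saturation requires V_DS ≥ V_GS − V_t = 0.965 V; 8.99 ≥ 0.965 ✓.

I_D ≈ 0.88 mA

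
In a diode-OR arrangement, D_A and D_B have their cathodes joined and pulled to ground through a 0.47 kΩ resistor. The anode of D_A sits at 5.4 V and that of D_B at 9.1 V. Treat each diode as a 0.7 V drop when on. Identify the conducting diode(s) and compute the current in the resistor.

Only D_B conducts; I_R ≈ 18 mA

Assume both conduct. Then node N would need to be at both 5.4−0.7 = 4.7 V and 9.1−0.7 = 8.4 V, which is impossible.
Assume only D_B conducts: V_N = 9.1 − 0.7 = 8.4 V, so I_R = 8.4/0.47 = 17.9 mA.
Check D_A: its anode-to-cathode voltage is 5.4 − 8.4 = -3 V < 0.7 V, so it is off. The assumption is consistent.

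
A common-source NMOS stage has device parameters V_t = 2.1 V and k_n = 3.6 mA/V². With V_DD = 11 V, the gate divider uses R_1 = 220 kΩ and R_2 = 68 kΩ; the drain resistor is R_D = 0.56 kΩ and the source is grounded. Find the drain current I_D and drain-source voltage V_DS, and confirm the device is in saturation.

V_G = V_DD·R_2/(R_1+R_2) = 11×68/288 = 2.6 V. With the source grounded, V_GS = V_G = 2.6 V.
Assume saturation: I_D = (k_n/2)(V_GS − V_t)² = (3.6/2)×(2.6 − 2.1)² = 1.8×0.497² = 0.445 mA.
V_DS = V_DD − I_D·R_D = 11 − 0.445×0.56 = 10.8 V.
Saturation requires V_DS ≥ V_GS − V_t = 0.497 V; 10.8 ≥ 0.497 ✓.

I_D ≈ 0.45 mA, V_DS ≈ 11 V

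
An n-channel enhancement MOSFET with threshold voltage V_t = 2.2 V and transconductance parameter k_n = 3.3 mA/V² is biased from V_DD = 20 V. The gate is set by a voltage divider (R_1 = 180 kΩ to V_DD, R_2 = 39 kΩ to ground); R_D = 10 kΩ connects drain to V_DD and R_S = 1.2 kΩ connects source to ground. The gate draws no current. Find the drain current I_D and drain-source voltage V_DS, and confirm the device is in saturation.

V_G = V_DD·R_2/(R_1+R_2) = 20×39/219 = 3.56 V.
Assume saturation: I_D = (k_n/2)(V_GS − V_t)² with V_GS = V_G − I_D·R_S = 3.56 − 1.2·I_D.
Substituting gives 2.38·I_D² − 6.39·I_D + 3.06 = 0, with roots I_D = 0.623 or 2.07 mA.
The root I_D = 2.07 mA gives V_GS = 1.08 V ≤ V_t, so take I_D = 0.623 mA.
Then V_GS = 2.81 V and V_DS = V_DD − I_D(R_D+R_S) = 20 − 0.623×11.2 = 13 V.
Saturation requires V_DS ≥ V_GS − V_t = 0.614 V; 13 ≥ 0.614 ✓.

I_D ≈ 0.62 mA, V_DS ≈ 13 V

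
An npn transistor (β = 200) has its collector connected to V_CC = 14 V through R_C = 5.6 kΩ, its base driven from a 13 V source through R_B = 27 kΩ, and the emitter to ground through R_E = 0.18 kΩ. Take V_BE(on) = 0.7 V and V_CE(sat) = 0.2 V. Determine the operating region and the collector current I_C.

saturation; I_C ≈ 2.4 mA

Assume active: I_B = (13 − 0.7)/(27 + 201×0.18) = 0.195 mA, I_C = β·I_B = 38.9 mA.
Then V_CE = 14 − 38.9×5.6 − 39.1×0.18 = -211 V < 0.2 V — the active assumption fails.
Re-solve with V_CE = 0.2 V. KCL at the emitter: V_E/R_E = (V_BB−0.7−V_E)/R_B + (V_CC−0.2−V_E)/R_C, giving V_E = 0.506 V.
I_C = (V_CC − 0.2 − V_E)/R_C = (13.8 − 0.506)/5.6 = 2.37 mA.
Check: I_B = (12.3 − 0.506)/27 = 0.437 mA, and β·I_B = 87.4 mA > I_C, confirming saturation.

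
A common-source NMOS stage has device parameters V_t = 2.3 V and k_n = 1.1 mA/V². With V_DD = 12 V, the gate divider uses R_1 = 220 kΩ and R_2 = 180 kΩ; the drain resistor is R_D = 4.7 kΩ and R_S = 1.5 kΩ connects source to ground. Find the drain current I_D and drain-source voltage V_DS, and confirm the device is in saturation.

V_G = V_DD·R_2/(R_1+R_2) = 12×180/400 = 5.4 V.
Assume saturation: I_D = (k_n/2)(V_GS − V_t)² with V_GS = V_G − I_D·R_S = 5.4 − 1.5·I_D.
Substituting gives 1.24·I_D² − 6.12·I_D + 5.29 = 0, with roots I_D = 1.12 or 3.82 mA.
The root I_D = 3.82 mA gives V_GS = -0.337 V ≤ V_t, so take I_D = 1.12 mA.
Then V_GS = 3.72 V and V_DS = V_DD − I_D(R_D+R_S) = 12 − 1.12×6.2 = 5.08 V.
Saturation requires V_DS ≥ V_GS − V_t = 1.42 V; 5.08 ≥ 1.42 ✓.

I_D ≈ 1.1 mA, V_DS ≈ 5.1 V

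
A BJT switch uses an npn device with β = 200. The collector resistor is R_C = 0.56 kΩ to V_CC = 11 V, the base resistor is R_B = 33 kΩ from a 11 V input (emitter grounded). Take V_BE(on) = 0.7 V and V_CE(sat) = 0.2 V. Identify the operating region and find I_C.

Assume active: I_B = (11 − 0.7)/33 = 0.312 mA, giving I_C = β·I_B = 62.4 mA.
But then V_CE = 11 − 62.4×0.56 = -24 V < V_CE(sat) = 0.2 V — impossible in the active region.
So the transistor is saturated. With V_CE = 0.2 V, I_C = (V_CC − 0.2)/R_C = 10.8/0.56 = 19.3 mA.
Check: β·I_B = 62.4 mA > I_C = 19.3 mA, confirming saturation.

saturation; I_C ≈ 19 mA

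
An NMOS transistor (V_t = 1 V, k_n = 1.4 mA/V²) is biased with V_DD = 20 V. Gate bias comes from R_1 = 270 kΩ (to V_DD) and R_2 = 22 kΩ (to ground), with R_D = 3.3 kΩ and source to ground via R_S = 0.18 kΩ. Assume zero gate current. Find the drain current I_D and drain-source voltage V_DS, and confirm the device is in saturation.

V_G = V_DD·R_2/(R_1+R_2) = 20×22/292 = 1.51 V.
Assume saturation: I_D = (k_n/2)(V_GS − V_t)² with V_GS = V_G − I_D·R_S = 1.51 − 0.18·I_D.
Substituting gives 0.0227·I_D² − 1.13·I_D + 0.18 = 0, with roots I_D = 0.16 or 49.6 mA.
The root I_D = 49.6 mA gives V_GS = -7.41 V ≤ V_t, so take I_D = 0.16 mA.
Then V_GS = 1.48 V and V_DS = V_DD − I_D(R_D+R_S) = 20 − 0.16×3.48 = 19.4 V.
Saturation requires V_DS ≥ V_GS − V_t = 0.478 V; 19.4 ≥ 0.478 ✓.

I_D ≈ 0.16 mA, V_DS ≈ 19 V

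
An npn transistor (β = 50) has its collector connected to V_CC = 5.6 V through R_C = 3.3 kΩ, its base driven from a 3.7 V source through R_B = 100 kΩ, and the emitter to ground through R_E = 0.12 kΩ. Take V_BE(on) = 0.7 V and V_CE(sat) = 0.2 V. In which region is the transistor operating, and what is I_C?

Assume active. Base-emitter loop: I_B = (V_BB − V_BE)/(R_B + (β+1)R_E) = (3.7 − 0.7)/(100 + 51×0.12) = 0.0283 mA.
I_C = β·I_B = 50×0.0283 = 1.41 mA.
V_CE = V_CC − I_C·R_C − I_E·R_E = 5.6 − 1.41×3.3 − 1.44×0.12 = 0.762 V > V_CE(sat), so the active-region assumption holds.

active; I_C ≈ 1.4 mA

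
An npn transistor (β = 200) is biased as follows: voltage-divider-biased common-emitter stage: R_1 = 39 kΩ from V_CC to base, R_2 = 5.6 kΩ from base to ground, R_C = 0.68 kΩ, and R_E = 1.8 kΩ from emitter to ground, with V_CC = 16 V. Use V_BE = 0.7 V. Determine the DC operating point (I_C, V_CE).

Thevenize the base divider: V_Th = V_CC·R_2/(R_1+R_2) = 16×5.6/44.6 = 2.01 V, R_Th = R_1‖R_2 = 4.9 kΩ.
Base-emitter loop: V_Th = I_B·R_Th + V_BE + (β+1)I_B·R_E, so I_B = (2.01 − 0.7) / (4.9 + 201×1.8) = 0.00357 mA.
I_C = β·I_B = 200×0.00357 = 0.714 mA, and I_E = (β+1)I_B = 0.717 mA.
V_CE = V_CC − I_C·R_C − I_E·R_E = 16 − 0.714×0.68 − 0.717×1.8 = 14.2 V.
V_CE = 14.2 V > 0.2 V confirms active-region operation.

I_C ≈ 0.71 mA, V_CE ≈ 14 V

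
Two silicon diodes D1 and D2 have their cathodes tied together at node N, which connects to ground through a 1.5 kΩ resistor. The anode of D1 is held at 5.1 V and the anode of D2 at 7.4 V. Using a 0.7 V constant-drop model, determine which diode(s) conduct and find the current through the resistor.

Only D2 conducts; I_R ≈ 4.5 mA

Assume both conduct. Then node N would need to be at both 5.1−0.7 = 4.4 V and 7.4−0.7 = 6.7 V, which is impossible.
Assume only D2 conducts: V_N = 7.4 − 0.7 = 6.7 V, so I_R = 6.7/1.5 = 4.47 mA.
Check D1: its anode-to-cathode voltage is 5.1 − 6.7 = -1.6 V < 0.7 V, so it is off. The assumption is consistent.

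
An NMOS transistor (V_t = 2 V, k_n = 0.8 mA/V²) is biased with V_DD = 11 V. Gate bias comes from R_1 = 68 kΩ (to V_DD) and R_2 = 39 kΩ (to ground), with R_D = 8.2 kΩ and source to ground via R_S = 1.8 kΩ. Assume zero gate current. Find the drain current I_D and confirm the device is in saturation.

I_D ≈ 0.5 mA

V_G = V_DD·R_2/(R_1+R_2) = 11×39/107 = 4.01 V.
Assume saturation: I_D = (k_n/2)(V_GS − V_t)² with V_GS = V_G − I_D·R_S = 4.01 − 1.8·I_D.
Substituting gives 1.3·I_D² − 3.89·I_D + 1.61 = 0, with roots I_D = 0.497 or 2.51 mA.
The root I_D = 2.51 mA gives V_GS = -0.504 V ≤ V_t, so take I_D = 0.497 mA.
Then V_GS = 3.11 V and V_DS = V_DD − I_D(R_D+R_S) = 11 − 0.497×10 = 6.03 V.
Saturation requires V_DS ≥ V_GS − V_t = 1.11 V; 6.03 ≥ 1.11 ✓.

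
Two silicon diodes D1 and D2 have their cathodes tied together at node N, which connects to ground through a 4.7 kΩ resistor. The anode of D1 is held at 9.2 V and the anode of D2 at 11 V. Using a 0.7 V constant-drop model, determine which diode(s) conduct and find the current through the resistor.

Assume both conduct. Then node N would need to be at both 9.2−0.7 = 8.5 V and 11−0.7 = 10.3 V, which is impossible.
Assume only D2 conducts: V_N = 11 − 0.7 = 10.3 V, so I_R = 10.3/4.7 = 2.19 mA.
Check D1: its anode-to-cathode voltage is 9.2 − 10.3 = -1.1 V < 0.7 V, so it is off. The assumption is consistent.

Only D2 conducts; I_R ≈ 2.2 mA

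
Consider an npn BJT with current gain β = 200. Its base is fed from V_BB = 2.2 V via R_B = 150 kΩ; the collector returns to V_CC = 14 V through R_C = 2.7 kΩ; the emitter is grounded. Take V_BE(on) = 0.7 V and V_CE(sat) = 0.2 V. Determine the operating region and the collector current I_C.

Assume active. Base-emitter loop: I_B = (V_BB − V_BE)/R_B = (2.2 − 0.7)/150 = 0.01 mA.
I_C = β·I_B = 200×0.01 = 2 mA.
V_CE = V_CC − I_C·R_C = 14 − 2×2.7 = 8.6 V > V_CE(sat), so the active-region assumption holds.

active; I_C ≈ 2 mA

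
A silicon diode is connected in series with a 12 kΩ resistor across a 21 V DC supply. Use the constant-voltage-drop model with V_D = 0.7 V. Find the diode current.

I ≈ 1.7 mA

KVL around the loop: 21 = V_D + I·R = 0.7 + I × 12 kΩ.
So I = (21 − 0.7) / 12 kΩ = 20.3 / 12 = 1.69 mA.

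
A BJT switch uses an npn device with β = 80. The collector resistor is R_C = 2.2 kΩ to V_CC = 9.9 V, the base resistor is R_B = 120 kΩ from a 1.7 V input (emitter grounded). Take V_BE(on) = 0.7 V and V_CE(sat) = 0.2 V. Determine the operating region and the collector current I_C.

Assume active. Base-emitter loop: I_B = (V_BB − V_BE)/R_B = (1.7 − 0.7)/120 = 0.00833 mA.
I_C = β·I_B = 80×0.00833 = 0.667 mA.
V_CE = V_CC − I_C·R_C = 9.9 − 0.667×2.2 = 8.43 V > V_CE(sat), so the active-region assumption holds.

active; I_C ≈ 0.67 mA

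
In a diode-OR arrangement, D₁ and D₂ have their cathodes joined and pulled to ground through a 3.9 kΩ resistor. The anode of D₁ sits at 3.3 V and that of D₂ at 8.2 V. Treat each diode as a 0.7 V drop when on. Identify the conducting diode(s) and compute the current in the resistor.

Only D₂ conducts; I_R ≈ 1.9 mA

Assume both conduct. Then node N would need to be at both 3.3−0.7 = 2.6 V and 8.2−0.7 = 7.5 V, which is impossible.
Assume only D₂ conducts: V_N = 8.2 − 0.7 = 7.5 V, so I_R = 7.5/3.9 = 1.92 mA.
Check D₁: its anode-to-cathode voltage is 3.3 − 7.5 = -4.2 V < 0.7 V, so it is off. The assumption is consistent.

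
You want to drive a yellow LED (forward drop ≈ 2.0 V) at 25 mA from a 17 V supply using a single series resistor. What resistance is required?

The resistor drops V_S − V_D = 17 − 2.0 = 15 V at 25 mA.
R = 15 V / 25 mA = 0.6 kΩ.

R ≈ 0.6 kΩ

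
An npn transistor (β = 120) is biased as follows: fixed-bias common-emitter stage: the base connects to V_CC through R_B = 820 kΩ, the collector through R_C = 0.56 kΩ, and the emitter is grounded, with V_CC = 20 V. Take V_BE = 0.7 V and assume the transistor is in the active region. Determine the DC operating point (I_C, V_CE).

Base loop: V_CC = I_B·R_B + V_BE, so I_B = (20 − 0.7)/820 kΩ = 0.0235 mA.
In the active region I_C = β·I_B = 120 × 0.0235 = 2.82 mA.
Collector loop: V_CE = V_CC − I_C·R_C = 20 − 2.82×0.56 = 18.4 V.
Since V_CE = 18.4 V > V_CE(sat) ≈ 0.2 V, the transistor is in the active region as assumed.

I_C ≈ 2.8 mA, V_CE ≈ 18 V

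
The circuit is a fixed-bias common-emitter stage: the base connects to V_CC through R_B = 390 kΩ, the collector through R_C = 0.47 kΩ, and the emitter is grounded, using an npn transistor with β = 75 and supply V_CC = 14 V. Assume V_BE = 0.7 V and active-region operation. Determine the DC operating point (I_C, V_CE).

I_C ≈ 2.6 mA, V_CE ≈ 13 V

Base loop: V_CC = I_B·R_B + V_BE, so I_B = (14 − 0.7)/390 kΩ = 0.0341 mA.
In the active region I_C = β·I_B = 75 × 0.0341 = 2.56 mA.
Collector loop: V_CE = V_CC − I_C·R_C = 14 − 2.56×0.47 = 12.8 V.
Since V_CE = 12.8 V > V_CE(sat) ≈ 0.2 V, the transistor is in the active region as assumed.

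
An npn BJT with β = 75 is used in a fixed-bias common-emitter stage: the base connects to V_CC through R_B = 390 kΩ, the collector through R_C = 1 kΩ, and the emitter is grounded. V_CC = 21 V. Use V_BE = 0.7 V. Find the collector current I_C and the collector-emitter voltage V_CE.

Base loop: V_CC = I_B·R_B + V_BE, so I_B = (21 − 0.7)/390 kΩ = 0.0521 mA.
In the active region I_C = β·I_B = 75 × 0.0521 = 3.9 mA.
Collector loop: V_CE = V_CC − I_C·R_C = 21 − 3.9×1 = 17.1 V.
Since V_CE = 17.1 V > V_CE(sat) ≈ 0.2 V, the transistor is in the active region as assumed.

I_C ≈ 3.9 mA, V_CE ≈ 17 V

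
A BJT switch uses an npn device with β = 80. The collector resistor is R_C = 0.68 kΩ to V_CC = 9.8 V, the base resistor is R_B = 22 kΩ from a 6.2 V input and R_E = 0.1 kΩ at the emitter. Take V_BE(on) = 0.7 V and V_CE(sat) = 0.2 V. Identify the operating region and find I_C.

Assume active: I_B = (6.2 − 0.7)/(22 + 81×0.1) = 0.183 mA, I_C = β·I_B = 14.6 mA.
Then V_CE = 9.8 − 14.6×0.68 − 14.8×0.1 = -1.62 V < 0.2 V — the active assumption fails.
Re-solve with V_CE = 0.2 V. KCL at the emitter: V_E/R_E = (V_BB−0.7−V_E)/R_B + (V_CC−0.2−V_E)/R_C, giving V_E = 1.25 V.
I_C = (V_CC − 0.2 − V_E)/R_C = (9.6 − 1.25)/0.68 = 12.3 mA.
Check: I_B = (5.5 − 1.25)/22 = 0.193 mA, and β·I_B = 15.5 mA > I_C, confirming saturation.

saturation; I_C ≈ 12 mA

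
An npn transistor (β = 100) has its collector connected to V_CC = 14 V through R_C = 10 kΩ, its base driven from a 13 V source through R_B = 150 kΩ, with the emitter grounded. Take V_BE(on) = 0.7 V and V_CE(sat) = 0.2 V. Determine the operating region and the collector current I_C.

saturation; I_C ≈ 1.4 mA

Assume active: I_B = (13 − 0.7)/150 = 0.082 mA, giving I_C = β·I_B = 8.2 mA.
But then V_CE = 14 − 8.2×10 = -68 V < V_CE(sat) = 0.2 V — impossible in the active region.
So the transistor is saturated. With V_CE = 0.2 V, I_C = (V_CC − 0.2)/R_C = 13.8/10 = 1.38 mA.
Check: β·I_B = 8.2 mA > I_C = 1.38 mA, confirming saturation.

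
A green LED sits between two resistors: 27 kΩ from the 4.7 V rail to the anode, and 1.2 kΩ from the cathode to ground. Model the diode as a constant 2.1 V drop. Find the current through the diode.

The two resistors are in series with the diode, so KVL gives 4.7 = I·27 + 2.1 + I·1.2.
I = (4.7 − 2.1) / (27 + 1.2) kΩ = 2.6 / 28.2 = 0.0922 mA.

I ≈ 0.092 mA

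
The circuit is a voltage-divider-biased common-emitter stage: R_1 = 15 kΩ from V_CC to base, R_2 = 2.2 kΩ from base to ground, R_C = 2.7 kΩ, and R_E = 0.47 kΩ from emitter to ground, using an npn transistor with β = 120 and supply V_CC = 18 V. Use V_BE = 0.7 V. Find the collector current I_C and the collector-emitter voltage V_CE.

I_C ≈ 3.3 mA, V_CE ≈ 7.6 V

Thevenize the base divider: V_Th = V_CC·R_2/(R_1+R_2) = 18×2.2/17.2 = 2.3 V, R_Th = R_1‖R_2 = 1.92 kΩ.
Base-emitter loop: V_Th = I_B·R_Th + V_BE + (β+1)I_B·R_E, so I_B = (2.3 − 0.7) / (1.92 + 121×0.47) = 0.0273 mA.
I_C = β·I_B = 120×0.0273 = 3.27 mA, and I_E = (β+1)I_B = 3.3 mA.
V_CE = V_CC − I_C·R_C − I_E·R_E = 18 − 3.27×2.7 − 3.3×0.47 = 7.62 V.
V_CE = 7.62 V > 0.2 V confirms active-region operation.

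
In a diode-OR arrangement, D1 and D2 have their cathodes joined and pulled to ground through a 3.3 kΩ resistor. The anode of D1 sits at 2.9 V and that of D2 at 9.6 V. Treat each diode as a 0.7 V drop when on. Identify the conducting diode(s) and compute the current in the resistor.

Assume both conduct. Then node N would need to be at both 2.9−0.7 = 2.2 V and 9.6−0.7 = 8.9 V, which is impossible.
Assume only D2 conducts: V_N = 9.6 − 0.7 = 8.9 V, so I_R = 8.9/3.3 = 2.7 mA.
Check D1: its anode-to-cathode voltage is 2.9 − 8.9 = -6 V < 0.7 V, so it is off. The assumption is consistent.

Only D2 conducts; I_R ≈ 2.7 mA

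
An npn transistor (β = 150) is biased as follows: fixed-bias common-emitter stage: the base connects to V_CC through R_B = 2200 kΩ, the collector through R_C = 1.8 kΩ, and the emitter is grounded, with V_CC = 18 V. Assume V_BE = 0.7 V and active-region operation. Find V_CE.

V_CE ≈ 16 V

Base loop: V_CC = I_B·R_B + V_BE, so I_B = (18 − 0.7)/2200 kΩ = 0.00786 mA.
In the active region I_C = β·I_B = 150 × 0.00786 = 1.18 mA.
Collector loop: V_CE = V_CC − I_C·R_C = 18 − 1.18×1.8 = 15.9 V.
Since V_CE = 15.9 V > V_CE(sat) ≈ 0.2 V, the transistor is in the active region as assumed.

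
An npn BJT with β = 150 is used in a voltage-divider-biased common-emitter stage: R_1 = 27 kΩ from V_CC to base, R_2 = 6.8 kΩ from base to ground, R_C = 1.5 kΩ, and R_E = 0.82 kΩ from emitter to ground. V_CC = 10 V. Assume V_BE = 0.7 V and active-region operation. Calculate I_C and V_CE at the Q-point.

I_C ≈ 1.5 mA, V_CE ≈ 6.5 V

Thevenize the base divider: V_Th = V_CC·R_2/(R_1+R_2) = 10×6.8/33.8 = 2.01 V, R_Th = R_1‖R_2 = 5.43 kΩ.
Base-emitter loop: V_Th = I_B·R_Th + V_BE + (β+1)I_B·R_E, so I_B = (2.01 − 0.7) / (5.43 + 151×0.82) = 0.0101 mA.
I_C = β·I_B = 150×0.0101 = 1.52 mA, and I_E = (β+1)I_B = 1.53 mA.
V_CE = V_CC − I_C·R_C − I_E·R_E = 10 − 1.52×1.5 − 1.53×0.82 = 6.46 V.
V_CE = 6.46 V > 0.2 V confirms active-region operation.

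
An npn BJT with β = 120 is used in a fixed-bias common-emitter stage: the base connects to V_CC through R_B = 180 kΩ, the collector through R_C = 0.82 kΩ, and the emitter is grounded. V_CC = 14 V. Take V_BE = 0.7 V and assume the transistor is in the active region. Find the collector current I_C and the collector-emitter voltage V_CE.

Base loop: V_CC = I_B·R_B + V_BE, so I_B = (14 − 0.7)/180 kΩ = 0.0739 mA.
In the active region I_C = β·I_B = 120 × 0.0739 = 8.87 mA.
Collector loop: V_CE = V_CC − I_C·R_C = 14 − 8.87×0.82 = 6.73 V.
Since V_CE = 6.73 V > V_CE(sat) ≈ 0.2 V, the transistor is in the active region as assumed.

I_C ≈ 8.9 mA, V_CE ≈ 6.7 V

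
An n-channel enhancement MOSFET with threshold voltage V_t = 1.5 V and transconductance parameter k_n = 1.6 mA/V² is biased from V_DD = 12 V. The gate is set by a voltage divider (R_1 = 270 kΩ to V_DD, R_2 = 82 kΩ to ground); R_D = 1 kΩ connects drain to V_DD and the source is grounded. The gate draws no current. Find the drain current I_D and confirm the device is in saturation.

I_D ≈ 1.3 mA

V_G = V_DD·R_2/(R_1+R_2) = 12×82/352 = 2.8 V. With the source grounded, V_GS = V_G = 2.8 V.
Assume saturation: I_D = (k_n/2)(V_GS − V_t)² = (1.6/2)×(2.8 − 1.5)² = 0.8×1.3² = 1.34 mA.
V_DS = V_DD − I_D·R_D = 12 − 1.34×1 = 10.7 V.
Saturation requires V_DS ≥ V_GS − V_t = 1.3 V; 10.7 ≥ 1.3 ✓.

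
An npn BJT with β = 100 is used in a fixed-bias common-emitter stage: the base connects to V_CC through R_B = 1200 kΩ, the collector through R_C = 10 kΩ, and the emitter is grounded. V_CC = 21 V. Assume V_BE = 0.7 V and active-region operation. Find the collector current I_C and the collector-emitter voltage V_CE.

I_C ≈ 1.7 mA, V_CE ≈ 4.1 V

Base loop: V_CC = I_B·R_B + V_BE, so I_B = (21 − 0.7)/1200 kΩ = 0.0169 mA.
In the active region I_C = β·I_B = 100 × 0.0169 = 1.69 mA.
Collector loop: V_CE = V_CC − I_C·R_C = 21 − 1.69×10 = 4.08 V.
Since V_CE = 4.08 V > V_CE(sat) ≈ 0.2 V, the transistor is in the active region as assumed.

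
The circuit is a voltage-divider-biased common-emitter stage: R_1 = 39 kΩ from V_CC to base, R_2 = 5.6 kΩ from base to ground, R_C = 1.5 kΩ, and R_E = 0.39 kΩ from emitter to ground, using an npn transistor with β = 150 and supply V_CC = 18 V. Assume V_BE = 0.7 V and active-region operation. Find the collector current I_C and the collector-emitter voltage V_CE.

I_C ≈ 3.7 mA, V_CE ≈ 11 V

Thevenize the base divider: V_Th = V_CC·R_2/(R_1+R_2) = 18×5.6/44.6 = 2.26 V, R_Th = R_1‖R_2 = 4.9 kΩ.
Base-emitter loop: V_Th = I_B·R_Th + V_BE + (β+1)I_B·R_E, so I_B = (2.26 − 0.7) / (4.9 + 151×0.39) = 0.0245 mA.
I_C = β·I_B = 150×0.0245 = 3.67 mA, and I_E = (β+1)I_B = 3.69 mA.
V_CE = V_CC − I_C·R_C − I_E·R_E = 18 − 3.67×1.5 − 3.69×0.39 = 11.1 V.
V_CE = 11.1 V > 0.2 V confirms active-region operation.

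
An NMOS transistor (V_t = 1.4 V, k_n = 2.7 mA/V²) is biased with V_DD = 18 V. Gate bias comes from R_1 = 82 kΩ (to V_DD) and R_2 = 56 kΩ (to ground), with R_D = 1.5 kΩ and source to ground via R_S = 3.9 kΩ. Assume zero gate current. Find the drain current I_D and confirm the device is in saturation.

V_G = V_DD·R_2/(R_1+R_2) = 18×56/138 = 7.3 V.
Assume saturation: I_D = (k_n/2)(V_GS − V_t)² with V_GS = V_G − I_D·R_S = 7.3 − 3.9·I_D.
Substituting gives 20.5·I_D² − 63.2·I_D + 47.1 = 0, with roots I_D = 1.27 or 1.81 mA.
The root I_D = 1.81 mA gives V_GS = 0.242 V ≤ V_t, so take I_D = 1.27 mA.
Then V_GS = 2.37 V and V_DS = V_DD − I_D(R_D+R_S) = 18 − 1.27×5.4 = 11.2 V.
Saturation requires V_DS ≥ V_GS − V_t = 0.968 V; 11.2 ≥ 0.968 ✓.

I_D ≈ 1.3 mA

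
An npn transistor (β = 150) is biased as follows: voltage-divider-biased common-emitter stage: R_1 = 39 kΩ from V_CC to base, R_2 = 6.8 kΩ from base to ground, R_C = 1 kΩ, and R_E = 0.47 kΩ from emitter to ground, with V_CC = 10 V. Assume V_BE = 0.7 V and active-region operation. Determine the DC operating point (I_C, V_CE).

I_C ≈ 1.5 mA, V_CE ≈ 7.7 V

Thevenize the base divider: V_Th = V_CC·R_2/(R_1+R_2) = 10×6.8/45.8 = 1.48 V, R_Th = R_1‖R_2 = 5.79 kΩ.
Base-emitter loop: V_Th = I_B·R_Th + V_BE + (β+1)I_B·R_E, so I_B = (1.48 − 0.7) / (5.79 + 151×0.47) = 0.0102 mA.
I_C = β·I_B = 150×0.0102 = 1.53 mA, and I_E = (β+1)I_B = 1.54 mA.
V_CE = V_CC − I_C·R_C − I_E·R_E = 10 − 1.53×1 − 1.54×0.47 = 7.74 V.
V_CE = 7.74 V > 0.2 V confirms active-region operation.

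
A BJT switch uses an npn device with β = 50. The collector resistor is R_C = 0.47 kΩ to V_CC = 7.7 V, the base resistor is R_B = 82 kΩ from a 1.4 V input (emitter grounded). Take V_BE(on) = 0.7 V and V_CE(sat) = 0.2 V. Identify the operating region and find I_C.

Assume active. Base-emitter loop: I_B = (V_BB − V_BE)/R_B = (1.4 − 0.7)/82 = 0.00854 mA.
I_C = β·I_B = 50×0.00854 = 0.427 mA.
V_CE = V_CC − I_C·R_C = 7.7 − 0.427×0.47 = 7.5 V > V_CE(sat), so the active-region assumption holds.

active; I_C ≈ 0.43 mA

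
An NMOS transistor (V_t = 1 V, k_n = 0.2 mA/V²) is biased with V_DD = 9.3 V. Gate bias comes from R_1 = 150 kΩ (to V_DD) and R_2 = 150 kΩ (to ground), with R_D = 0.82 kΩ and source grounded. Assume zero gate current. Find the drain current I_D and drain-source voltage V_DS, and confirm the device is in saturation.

I_D ≈ 1.3 mA, V_DS ≈ 8.2 V

V_G = V_DD·R_2/(R_1+R_2) = 9.3×150/300 = 4.65 V. With the source grounded, V_GS = V_G = 4.65 V.
Assume saturation: I_D = (k_n/2)(V_GS − V_t)² = (0.2/2)×(4.65 − 1)² = 0.1×3.65² = 1.33 mA.
V_DS = V_DD − I_D·R_D = 9.3 − 1.33×0.82 = 8.21 V.
Saturation requires V_DS ≥ V_GS − V_t = 3.65 V; 8.21 ≥ 3.65 ✓.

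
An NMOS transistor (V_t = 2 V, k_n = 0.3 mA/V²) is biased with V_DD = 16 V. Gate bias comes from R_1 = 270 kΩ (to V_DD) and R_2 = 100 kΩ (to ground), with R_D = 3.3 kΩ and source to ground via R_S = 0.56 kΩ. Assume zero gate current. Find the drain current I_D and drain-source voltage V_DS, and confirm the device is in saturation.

V_G = V_DD·R_2/(R_1+R_2) = 16×100/370 = 4.32 V.
Assume saturation: I_D = (k_n/2)(V_GS − V_t)² with V_GS = V_G − I_D·R_S = 4.32 − 0.56·I_D.
Substituting gives 0.047·I_D² − 1.39·I_D + 0.81 = 0, with roots I_D = 0.595 or 29 mA.
The root I_D = 29 mA gives V_GS = -11.9 V ≤ V_t, so take I_D = 0.595 mA.
Then V_GS = 3.99 V and V_DS = V_DD − I_D(R_D+R_S) = 16 − 0.595×3.86 = 13.7 V.
Saturation requires V_DS ≥ V_GS − V_t = 1.99 V; 13.7 ≥ 1.99 ✓.

I_D ≈ 0.59 mA, V_DS ≈ 14 V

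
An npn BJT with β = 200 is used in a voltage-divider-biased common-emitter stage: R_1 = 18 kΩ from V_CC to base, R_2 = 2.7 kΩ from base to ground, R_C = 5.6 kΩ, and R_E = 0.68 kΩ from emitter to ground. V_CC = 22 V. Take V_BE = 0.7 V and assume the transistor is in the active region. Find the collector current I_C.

Thevenize the base divider: V_Th = V_CC·R_2/(R_1+R_2) = 22×2.7/20.7 = 2.87 V, R_Th = R_1‖R_2 = 2.35 kΩ.
Base-emitter loop: V_Th = I_B·R_Th + V_BE + (β+1)I_B·R_E, so I_B = (2.87 − 0.7) / (2.35 + 201×0.68) = 0.0156 mA.
I_C = β·I_B = 200×0.0156 = 3.12 mA, and I_E = (β+1)I_B = 3.14 mA.
V_CE = V_CC − I_C·R_C − I_E·R_E = 22 − 3.12×5.6 − 3.14×0.68 = 2.39 V.
V_CE = 2.39 V > 0.2 V confirms active-region operation.

I_C ≈ 3.1 mA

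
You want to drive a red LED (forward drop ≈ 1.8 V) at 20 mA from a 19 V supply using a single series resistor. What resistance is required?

R ≈ 0.86 kΩ

The resistor drops V_S − V_D = 19 − 1.8 = 17.2 V at 20 mA.
R = 17.2 V / 20 mA = 0.86 kΩ.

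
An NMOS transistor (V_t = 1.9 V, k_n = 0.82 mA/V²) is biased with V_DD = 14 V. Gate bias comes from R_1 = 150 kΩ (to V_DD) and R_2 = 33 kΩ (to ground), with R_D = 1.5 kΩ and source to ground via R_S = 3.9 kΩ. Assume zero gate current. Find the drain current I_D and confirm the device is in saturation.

V_G = V_DD·R_2/(R_1+R_2) = 14×33/183 = 2.52 V.
Assume saturation: I_D = (k_n/2)(V_GS − V_t)² with V_GS = V_G − I_D·R_S = 2.52 − 3.9·I_D.
Substituting gives 6.24·I_D² − 3·I_D + 0.16 = 0, with roots I_D = 0.0611 or 0.42 mA.
The root I_D = 0.42 mA gives V_GS = 0.888 V ≤ V_t, so take I_D = 0.0611 mA.
Then V_GS = 2.29 V and V_DS = V_DD − I_D(R_D+R_S) = 14 − 0.0611×5.4 = 13.7 V.
Saturation requires V_DS ≥ V_GS − V_t = 0.386 V; 13.7 ≥ 0.386 ✓.

I_D ≈ 0.061 mA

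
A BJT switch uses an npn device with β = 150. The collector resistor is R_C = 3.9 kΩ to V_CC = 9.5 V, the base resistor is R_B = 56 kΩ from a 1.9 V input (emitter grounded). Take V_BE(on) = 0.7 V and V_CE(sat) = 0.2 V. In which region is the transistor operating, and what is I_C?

saturation; I_C ≈ 2.4 mA

Assume active: I_B = (1.9 − 0.7)/56 = 0.0214 mA, giving I_C = β·I_B = 3.21 mA.
But then V_CE = 9.5 − 3.21×3.9 = -3.04 V < V_CE(sat) = 0.2 V — impossible in the active region.
So the transistor is saturated. With V_CE = 0.2 V, I_C = (V_CC − 0.2)/R_C = 9.3/3.9 = 2.38 mA.
Check: β·I_B = 3.21 mA > I_C = 2.38 mA, confirming saturation.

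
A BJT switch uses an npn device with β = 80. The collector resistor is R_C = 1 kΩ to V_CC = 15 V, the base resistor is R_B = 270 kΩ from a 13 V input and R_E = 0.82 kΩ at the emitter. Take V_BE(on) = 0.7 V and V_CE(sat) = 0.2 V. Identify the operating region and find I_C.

active; I_C ≈ 2.9 mA

Assume active. Base-emitter loop: I_B = (V_BB − V_BE)/(R_B + (β+1)R_E) = (13 − 0.7)/(270 + 81×0.82) = 0.0366 mA.
I_C = β·I_B = 80×0.0366 = 2.92 mA.
V_CE = V_CC − I_C·R_C − I_E·R_E = 15 − 2.92×1 − 2.96×0.82 = 9.65 V > V_CE(sat), so the active-region assumption holds.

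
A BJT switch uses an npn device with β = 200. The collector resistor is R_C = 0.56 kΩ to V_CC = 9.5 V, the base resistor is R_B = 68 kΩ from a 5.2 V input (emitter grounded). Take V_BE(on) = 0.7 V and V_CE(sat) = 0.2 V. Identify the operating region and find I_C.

Assume active. Base-emitter loop: I_B = (V_BB − V_BE)/R_B = (5.2 − 0.7)/68 = 0.0662 mA.
I_C = β·I_B = 200×0.0662 = 13.2 mA.
V_CE = V_CC − I_C·R_C = 9.5 − 13.2×0.56 = 2.09 V > V_CE(sat), so the active-region assumption holds.

active; I_C ≈ 13 mA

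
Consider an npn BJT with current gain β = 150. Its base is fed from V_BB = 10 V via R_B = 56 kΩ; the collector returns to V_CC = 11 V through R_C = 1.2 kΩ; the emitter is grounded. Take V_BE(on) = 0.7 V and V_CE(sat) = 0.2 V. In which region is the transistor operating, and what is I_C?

saturation; I_C ≈ 9 mA

Assume active: I_B = (10 − 0.7)/56 = 0.166 mA, giving I_C = β·I_B = 24.9 mA.
But then V_CE = 11 − 24.9×1.2 = -18.9 V < V_CE(sat) = 0.2 V — impossible in the active region.
So the transistor is saturated. With V_CE = 0.2 V, I_C = (V_CC − 0.2)/R_C = 10.8/1.2 = 9 mA.
Check: β·I_B = 24.9 mA > I_C = 9 mA, confirming saturation.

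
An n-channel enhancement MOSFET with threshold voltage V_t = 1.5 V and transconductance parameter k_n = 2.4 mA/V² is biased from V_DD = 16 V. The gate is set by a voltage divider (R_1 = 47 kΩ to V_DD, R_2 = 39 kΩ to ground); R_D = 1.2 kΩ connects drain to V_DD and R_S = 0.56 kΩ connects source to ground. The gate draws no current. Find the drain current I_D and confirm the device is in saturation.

I_D ≈ 6.2 mA

V_G = V_DD·R_2/(R_1+R_2) = 16×39/86 = 7.26 V.
Assume saturation: I_D = (k_n/2)(V_GS − V_t)² with V_GS = V_G − I_D·R_S = 7.26 − 0.56·I_D.
Substituting gives 0.376·I_D² − 8.74·I_D + 39.8 = 0, with roots I_D = 6.21 or 17 mA.
The root I_D = 17 mA gives V_GS = -2.26 V ≤ V_t, so take I_D = 6.21 mA.
Then V_GS = 3.78 V and V_DS = V_DD − I_D(R_D+R_S) = 16 − 6.21×1.76 = 5.06 V.
Saturation requires V_DS ≥ V_GS − V_t = 2.28 V; 5.06 ≥ 2.28 ✓.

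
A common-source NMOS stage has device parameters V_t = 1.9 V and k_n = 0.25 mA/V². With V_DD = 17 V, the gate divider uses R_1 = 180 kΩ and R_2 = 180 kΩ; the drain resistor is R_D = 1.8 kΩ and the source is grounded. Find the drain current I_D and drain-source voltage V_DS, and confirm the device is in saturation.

V_G = V_DD·R_2/(R_1+R_2) = 17×180/360 = 8.5 V. With the source grounded, V_GS = V_G = 8.5 V.
Assume saturation: I_D = (k_n/2)(V_GS − V_t)² = (0.25/2)×(8.5 − 1.9)² = 0.125×6.6² = 5.44 mA.
V_DS = V_DD − I_D·R_D = 17 − 5.44×1.8 = 7.2 V.
Saturation requires V_DS ≥ V_GS − V_t = 6.6 V; 7.2 ≥ 6.6 ✓.

I_D ≈ 5.4 mA, V_DS ≈ 7.2 V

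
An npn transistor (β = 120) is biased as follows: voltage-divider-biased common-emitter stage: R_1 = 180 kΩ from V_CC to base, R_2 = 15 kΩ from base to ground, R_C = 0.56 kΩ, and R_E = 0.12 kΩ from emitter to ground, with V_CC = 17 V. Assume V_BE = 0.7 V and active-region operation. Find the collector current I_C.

I_C ≈ 2.6 mA

Thevenize the base divider: V_Th = V_CC·R_2/(R_1+R_2) = 17×15/195 = 1.31 V, R_Th = R_1‖R_2 = 13.8 kΩ.
Base-emitter loop: V_Th = I_B·R_Th + V_BE + (β+1)I_B·R_E, so I_B = (1.31 − 0.7) / (13.8 + 121×0.12) = 0.0214 mA.
I_C = β·I_B = 120×0.0214 = 2.57 mA, and I_E = (β+1)I_B = 2.59 mA.
V_CE = V_CC − I_C·R_C − I_E·R_E = 17 − 2.57×0.56 − 2.59×0.12 = 15.2 V.
V_CE = 15.2 V > 0.2 V confirms active-region operation.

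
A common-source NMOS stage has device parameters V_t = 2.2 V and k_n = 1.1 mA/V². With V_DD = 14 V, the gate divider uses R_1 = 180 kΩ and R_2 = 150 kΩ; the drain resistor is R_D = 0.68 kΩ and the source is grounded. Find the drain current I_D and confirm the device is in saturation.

I_D ≈ 9.5 mA

V_G = V_DD·R_2/(R_1+R_2) = 14×150/330 = 6.36 V. With the source grounded, V_GS = V_G = 6.36 V.
Assume saturation: I_D = (k_n/2)(V_GS − V_t)² = (1.1/2)×(6.36 − 2.2)² = 0.55×4.16² = 9.53 mA.
V_DS = V_DD − I_D·R_D = 14 − 9.53×0.68 = 7.52 V.
Saturation requires V_DS ≥ V_GS − V_t = 4.16 V; 7.52 ≥ 4.16 ✓.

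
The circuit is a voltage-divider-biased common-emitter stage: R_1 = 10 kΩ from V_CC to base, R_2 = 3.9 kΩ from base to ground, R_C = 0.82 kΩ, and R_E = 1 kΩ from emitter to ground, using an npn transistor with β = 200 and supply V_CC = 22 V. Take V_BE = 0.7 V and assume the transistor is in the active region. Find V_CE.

V_CE ≈ 12 V

Thevenize the base divider: V_Th = V_CC·R_2/(R_1+R_2) = 22×3.9/13.9 = 6.17 V, R_Th = R_1‖R_2 = 2.81 kΩ.
Base-emitter loop: V_Th = I_B·R_Th + V_BE + (β+1)I_B·R_E, so I_B = (6.17 − 0.7) / (2.81 + 201×1) = 0.0269 mA.
I_C = β·I_B = 200×0.0269 = 5.37 mA, and I_E = (β+1)I_B = 5.4 mA.
V_CE = V_CC − I_C·R_C − I_E·R_E = 22 − 5.37×0.82 − 5.4×1 = 12.2 V.
V_CE = 12.2 V > 0.2 V confirms active-region operation.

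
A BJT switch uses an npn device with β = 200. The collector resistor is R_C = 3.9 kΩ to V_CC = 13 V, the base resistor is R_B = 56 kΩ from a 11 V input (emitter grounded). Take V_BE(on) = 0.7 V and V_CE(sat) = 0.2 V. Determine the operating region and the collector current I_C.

saturation; I_C ≈ 3.3 mA

Assume active: I_B = (11 − 0.7)/56 = 0.184 mA, giving I_C = β·I_B = 36.8 mA.
But then V_CE = 13 − 36.8×3.9 = -130 V < V_CE(sat) = 0.2 V — impossible in the active region.
So the transistor is saturated. With V_CE = 0.2 V, I_C = (V_CC − 0.2)/R_C = 12.8/3.9 = 3.28 mA.
Check: β·I_B = 36.8 mA > I_C = 3.28 mA, confirming saturation.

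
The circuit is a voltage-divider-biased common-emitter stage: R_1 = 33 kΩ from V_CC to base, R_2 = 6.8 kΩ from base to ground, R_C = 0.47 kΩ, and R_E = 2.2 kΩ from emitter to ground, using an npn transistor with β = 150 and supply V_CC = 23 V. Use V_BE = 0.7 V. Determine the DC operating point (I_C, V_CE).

Thevenize the base divider: V_Th = V_CC·R_2/(R_1+R_2) = 23×6.8/39.8 = 3.93 V, R_Th = R_1‖R_2 = 5.64 kΩ.
Base-emitter loop: V_Th = I_B·R_Th + V_BE + (β+1)I_B·R_E, so I_B = (3.93 − 0.7) / (5.64 + 151×2.2) = 0.00956 mA.
I_C = β·I_B = 150×0.00956 = 1.43 mA, and I_E = (β+1)I_B = 1.44 mA.
V_CE = V_CC − I_C·R_C − I_E·R_E = 23 − 1.43×0.47 − 1.44×2.2 = 19.2 V.
V_CE = 19.2 V > 0.2 V confirms active-region operation.

I_C ≈ 1.4 mA, V_CE ≈ 19 V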